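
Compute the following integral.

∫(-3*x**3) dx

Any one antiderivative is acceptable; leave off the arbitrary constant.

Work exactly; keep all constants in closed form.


Answer: -3*x**4/4.


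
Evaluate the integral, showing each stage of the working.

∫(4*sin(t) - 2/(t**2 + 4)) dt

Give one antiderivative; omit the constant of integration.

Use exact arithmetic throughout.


Step 1. Rewrite: now ∫(-2/(t**2 + 4)) dt + ∫(4*sin(t)) dt.
Step 2. Evaluate the standard form: now -atan(t/2) + ∫(4*sin(t)) dt.
Step 3. Evaluate the standard form: now -4*cos(t) - atan(t/2).
Answer: -4*cos(t) - atan(t/2).


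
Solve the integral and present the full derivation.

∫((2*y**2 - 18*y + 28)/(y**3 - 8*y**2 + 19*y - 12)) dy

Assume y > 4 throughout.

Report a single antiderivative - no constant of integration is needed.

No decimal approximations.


Step 1. Decompose ∫((2*y**2 - 18*y + 28)/(y**3 - 8*y**2 + 19*y - 12)) dy by partial fractions, (2*y**2 - 18*y + 28)/(y**3 - 8*y**2 + 19*y - 12) = 2/(y - 1) + 4/(y - 3) - 4/(y - 4): now ∫(-4/(y - 4)) dy + ∫(4/(y - 3)) dy + ∫(2/(y - 1)) dy.
Step 2. Evaluate the standard form [assuming y > 1]: now 2*log(y - 1) + ∫(-4/(y - 4)) dy + ∫(4/(y - 3)) dy.
Step 3. Evaluate the standard form [assuming y > 3]: now 4*log(y - 3) + 2*log(y - 1) + ∫(-4/(y - 4)) dy.
Step 4. Evaluate the standard form [assuming y > 4]: now -4*log(y - 4) + 4*log(y - 3) + 2*log(y - 1).
Answer: -4*log(y - 4) + 4*log(y - 3) + 2*log(y - 1).


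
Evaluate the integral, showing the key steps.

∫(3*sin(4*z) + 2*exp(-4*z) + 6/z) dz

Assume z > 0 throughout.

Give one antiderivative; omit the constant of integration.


Step 1. Rewrite: now ∫(6/z) dz + ∫(2*exp(-4*z)) dz + ∫(3*sin(4*z)) dz.
Step 2. Evaluate the standard form: now ∫(6/z) dz + ∫(3*sin(4*z)) dz - exp(-4*z)/2.
Step 3. Evaluate the standard form: now -3*cos(4*z)/4 + ∫(6/z) dz - exp(-4*z)/2.
Step 4. Evaluate the standard form [assuming z > 0]: now 6*log(z) - 3*cos(4*z)/4 - exp(-4*z)/2.
Answer: 6*log(z) - 3*cos(4*z)/4 - exp(-4*z)/2.


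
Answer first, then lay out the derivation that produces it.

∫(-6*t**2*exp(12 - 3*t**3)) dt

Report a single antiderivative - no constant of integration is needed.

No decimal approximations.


The answer is 2*exp(12 - 3*t**3)/3.
Step 1. Substitute u = t**3 - 4, turning ∫(-6*t**2*exp(12 - 3*t**3)) dt into ∫(-2*exp(-3*u)) du: now ∫(-2*exp(-3*u)) du.
Step 2. Evaluate the standard form: now 2*exp(-3*u)/3.
Step 3. Substitute back u = t**3 - 4: now 2*exp(12 - 3*t**3)/3.
Answer: 2*exp(12 - 3*t**3)/3.


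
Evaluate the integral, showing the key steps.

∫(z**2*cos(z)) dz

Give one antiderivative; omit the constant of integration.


Step 1. Integrate ∫(z**2*cos(z)) dz by parts with u = z**2, dv = (cos(z)) dz, so v = sin(z): now z**2*sin(z) + ∫(-2*z*sin(z)) dz.
Step 2. Integrate ∫(-2*z*sin(z)) dz by parts with u = z, dv = (-2*sin(z)) dz, so v = 2*cos(z): now z**2*sin(z) + 2*z*cos(z) + ∫(-2*cos(z)) dz.
Step 3. Evaluate the standard form: now z**2*sin(z) + 2*z*cos(z) - 2*sin(z).
Answer: z**2*sin(z) + 2*z*cos(z) - 2*sin(z).


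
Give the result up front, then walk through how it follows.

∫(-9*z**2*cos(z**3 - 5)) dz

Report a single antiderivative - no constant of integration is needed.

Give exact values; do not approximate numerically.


The answer is -3*sin(z**3 - 5).
Step 1. Substitute u = z**3 - 5, turning ∫(-9*z**2*cos(z**3 - 5)) dz into ∫(-3*cos(u)) du: now ∫(-3*cos(u)) du.
Step 2. Evaluate the standard form: now -3*sin(u).
Step 3. Substitute back u = z**3 - 5: now -3*sin(z**3 - 5).
Answer: -3*sin(z**3 - 5).


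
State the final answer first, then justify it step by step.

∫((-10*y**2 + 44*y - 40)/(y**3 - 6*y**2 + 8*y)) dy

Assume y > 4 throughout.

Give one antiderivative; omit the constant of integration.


The answer is -5*log(y) - 3*log(y - 4) - 2*log(y - 2).
Step 1. Decompose ∫((-10*y**2 + 44*y - 40)/(y**3 - 6*y**2 + 8*y)) dy by partial fractions, (-10*y**2 + 44*y - 40)/(y**3 - 6*y**2 + 8*y) = -2/(y - 2) - 3/(y - 4) - 5/y: now ∫(-5/y) dy + ∫(-3/(y - 4)) dy + ∫(-2/(y - 2)) dy.
Step 2. Evaluate the standard form [assuming y > 4]: now -3*log(y - 4) + ∫(-5/y) dy + ∫(-2/(y - 2)) dy.
Step 3. Evaluate the standard form [assuming y > 0]: now -5*log(y) - 3*log(y - 4) + ∫(-2/(y - 2)) dy.
Step 4. Evaluate the standard form [assuming y > 2]: now -5*log(y) - 3*log(y - 4) - 2*log(y - 2).
Answer: -5*log(y) - 3*log(y - 4) - 2*log(y - 2).


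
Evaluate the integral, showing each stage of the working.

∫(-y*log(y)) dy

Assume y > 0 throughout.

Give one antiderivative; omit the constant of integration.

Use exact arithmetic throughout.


Step 1. Integrate ∫(-y*log(y)) dy by parts with u = log(y), dv = (-y) dy, so v = -y**2/2 [assuming y > 0]: now -y**2*log(y)/2 + ∫(y/2) dy.
Step 2. Evaluate the standard form: now -y**2*log(y)/2 + y**2/4.
Answer: -y**2*log(y)/2 + y**2/4.


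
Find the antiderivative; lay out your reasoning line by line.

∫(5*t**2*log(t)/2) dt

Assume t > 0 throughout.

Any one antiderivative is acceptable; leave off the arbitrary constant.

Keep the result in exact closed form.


Step 1. Integrate ∫(5*t**2*log(t)/2) dt by parts with u = log(t), dv = (5*t**2/2) dt, so v = 5*t**3/6 [assuming t > 0]: now 5*t**3*log(t)/6 + ∫(-5*t**2/6) dt.
Step 2. Evaluate the standard form: now 5*t**3*log(t)/6 - 5*t**3/18.
Answer: 5*t**3*log(t)/6 - 5*t**3/18.


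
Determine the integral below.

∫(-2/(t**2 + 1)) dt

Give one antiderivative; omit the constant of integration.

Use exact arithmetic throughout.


Answer: -2*atan(t).


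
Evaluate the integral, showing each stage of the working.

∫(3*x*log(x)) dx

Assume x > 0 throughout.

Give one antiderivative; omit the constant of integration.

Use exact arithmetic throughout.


Step 1. Integrate ∫(3*x*log(x)) dx by parts with u = log(x), dv = (3*x) dx, so v = 3*x**2/2 [assuming x > 0]: now 3*x**2*log(x)/2 + ∫(-3*x/2) dx.
Step 2. Evaluate the standard form: now 3*x**2*log(x)/2 - 3*x**2/4.
Answer: 3*x**2*log(x)/2 - 3*x**2/4.


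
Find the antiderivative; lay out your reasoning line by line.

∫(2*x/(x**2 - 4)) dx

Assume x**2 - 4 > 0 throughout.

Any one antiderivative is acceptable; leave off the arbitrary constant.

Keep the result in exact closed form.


Step 1. Substitute u = x**2 - 4, turning ∫(2*x/(x**2 - 4)) dx into ∫(1/u) du: now ∫(1/u) du.
Step 2. Evaluate the standard form [assuming u > 0]: now log(u).
Step 3. Substitute back u = x**2 - 4: now log(x**2 - 4).
Answer: log(x**2 - 4).


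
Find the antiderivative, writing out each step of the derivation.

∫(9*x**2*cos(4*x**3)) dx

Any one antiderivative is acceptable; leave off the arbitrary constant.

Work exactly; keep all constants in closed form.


Step 1. Substitute u = x**3, turning ∫(9*x**2*cos(4*x**3)) dx into ∫(3*cos(4*u)) du: now ∫(3*cos(4*u)) du.
Step 2. Evaluate the standard form: now 3*sin(4*u)/4.
Step 3. Substitute back u = x**3: now 3*sin(4*x**3)/4.
Answer: 3*sin(4*x**3)/4.


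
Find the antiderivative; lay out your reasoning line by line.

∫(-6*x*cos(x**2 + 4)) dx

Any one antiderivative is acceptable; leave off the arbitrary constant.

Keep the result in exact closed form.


Step 1. Substitute u = x**2 + 4, turning ∫(-6*x*cos(x**2 + 4)) dx into ∫(-3*cos(u)) du: now ∫(-3*cos(u)) du.
Step 2. Evaluate the standard form: now -3*sin(u).
Step 3. Substitute back u = x**2 + 4: now -3*sin(x**2 + 4).
Answer: -3*sin(x**2 + 4).


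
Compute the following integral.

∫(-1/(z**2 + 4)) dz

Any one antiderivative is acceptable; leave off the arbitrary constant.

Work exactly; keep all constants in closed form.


Answer: -atan(z/2)/2.


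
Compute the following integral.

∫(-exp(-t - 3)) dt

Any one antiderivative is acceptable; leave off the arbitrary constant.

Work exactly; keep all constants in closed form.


Answer: exp(-t - 3).


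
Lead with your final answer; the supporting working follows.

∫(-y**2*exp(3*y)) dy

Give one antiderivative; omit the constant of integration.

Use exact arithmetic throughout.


The answer is -y**2*exp(3*y)/3 + 2*y*exp(3*y)/9 - 2*exp(3*y)/27.
Step 1. Integrate ∫(-y**2*exp(3*y)) dy by parts with u = y**2, dv = (-exp(3*y)) dy, so v = -exp(3*y)/3: now -y**2*exp(3*y)/3 + ∫(2*y*exp(3*y)/3) dy.
Step 2. Integrate ∫(2*y*exp(3*y)/3) dy by parts with u = y, dv = (2*exp(3*y)/3) dy, so v = 2*exp(3*y)/9: now -y**2*exp(3*y)/3 + 2*y*exp(3*y)/9 + ∫(-2*exp(3*y)/9) dy.
Step 3. Evaluate the standard form: now -y**2*exp(3*y)/3 + 2*y*exp(3*y)/9 - 2*exp(3*y)/27.
Answer: -y**2*exp(3*y)/3 + 2*y*exp(3*y)/9 - 2*exp(3*y)/27.


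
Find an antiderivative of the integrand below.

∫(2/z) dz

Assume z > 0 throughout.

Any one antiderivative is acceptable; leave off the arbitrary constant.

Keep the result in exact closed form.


Answer: 2*log(z).


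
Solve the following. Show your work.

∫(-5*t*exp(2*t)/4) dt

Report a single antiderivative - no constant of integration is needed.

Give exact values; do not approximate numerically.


Step 1. Integrate ∫(-5*t*exp(2*t)/4) dt by parts with u = t, dv = (-5*exp(2*t)/4) dt, so v = -5*exp(2*t)/8: now -5*t*exp(2*t)/8 + ∫(5*exp(2*t)/8) dt.
Step 2. Evaluate the standard form: now -5*t*exp(2*t)/8 + 5*exp(2*t)/16.
Answer: -5*t*exp(2*t)/8 + 5*exp(2*t)/16.


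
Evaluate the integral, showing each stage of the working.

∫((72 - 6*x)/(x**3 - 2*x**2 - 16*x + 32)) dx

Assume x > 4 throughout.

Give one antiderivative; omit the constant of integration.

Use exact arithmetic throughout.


Step 1. Decompose ∫((72 - 6*x)/(x**3 - 2*x**2 - 16*x + 32)) dx by partial fractions, (72 - 6*x)/(x**3 - 2*x**2 - 16*x + 32) = 2/(x + 4) - 5/(x - 2) + 3/(x - 4): now ∫(3/(x - 4)) dx + ∫(-5/(x - 2)) dx + ∫(2/(x + 4)) dx.
Step 2. Evaluate the standard form [assuming x > 4]: now 3*log(x - 4) + ∫(-5/(x - 2)) dx + ∫(2/(x + 4)) dx.
Step 3. Evaluate the standard form [assuming x > 2]: now 3*log(x - 4) - 5*log(x - 2) + ∫(2/(x + 4)) dx.
Step 4. Evaluate the standard form [assuming x > -4]: now 3*log(x - 4) - 5*log(x - 2) + 2*log(x + 4).
Answer: 3*log(x - 4) - 5*log(x - 2) + 2*log(x + 4).


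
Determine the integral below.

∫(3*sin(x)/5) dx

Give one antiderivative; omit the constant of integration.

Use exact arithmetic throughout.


Answer: -3*cos(x)/5.


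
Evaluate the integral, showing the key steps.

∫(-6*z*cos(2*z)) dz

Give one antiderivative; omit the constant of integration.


Step 1. Integrate ∫(-6*z*cos(2*z)) dz by parts with u = z, dv = (-6*cos(2*z)) dz, so v = -3*sin(2*z): now -3*z*sin(2*z) + ∫(3*sin(2*z)) dz.
Step 2. Evaluate the standard form: now -3*z*sin(2*z) - 3*cos(2*z)/2.
Answer: -3*z*sin(2*z) - 3*cos(2*z)/2.


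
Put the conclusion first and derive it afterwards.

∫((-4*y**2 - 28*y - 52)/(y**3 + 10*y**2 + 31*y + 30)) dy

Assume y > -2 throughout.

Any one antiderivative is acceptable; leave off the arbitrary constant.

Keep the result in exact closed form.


The answer is -4*log(y + 2) + 2*log(y + 3) - 2*log(y + 5).
Step 1. Decompose ∫((-4*y**2 - 28*y - 52)/(y**3 + 10*y**2 + 31*y + 30)) dy by partial fractions, (-4*y**2 - 28*y - 52)/(y**3 + 10*y**2 + 31*y + 30) = -2/(y + 5) + 2/(y + 3) - 4/(y + 2): now ∫(-4/(y + 2)) dy + ∫(2/(y + 3)) dy + ∫(-2/(y + 5)) dy.
Step 2. Evaluate the standard form [assuming y > -5]: now -2*log(y + 5) + ∫(-4/(y + 2)) dy + ∫(2/(y + 3)) dy.
Step 3. Evaluate the standard form [assuming y > -2]: now -4*log(y + 2) - 2*log(y + 5) + ∫(2/(y + 3)) dy.
Step 4. Evaluate the standard form [assuming y > -3]: now -4*log(y + 2) + 2*log(y + 3) - 2*log(y + 5).
Answer: -4*log(y + 2) + 2*log(y + 3) - 2*log(y + 5).


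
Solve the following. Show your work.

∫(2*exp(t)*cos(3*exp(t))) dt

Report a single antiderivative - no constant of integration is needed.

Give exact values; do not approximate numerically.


Step 1. Substitute u = exp(t), turning ∫(2*exp(t)*cos(3*exp(t))) dt into ∫(2*cos(3*u)) du: now ∫(2*cos(3*u)) du.
Step 2. Evaluate the standard form: now 2*sin(3*u)/3.
Step 3. Substitute back u = exp(t): now 2*sin(3*exp(t))/3.
Answer: 2*sin(3*exp(t))/3.


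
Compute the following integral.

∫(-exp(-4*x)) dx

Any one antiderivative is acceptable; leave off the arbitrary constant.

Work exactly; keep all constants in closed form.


Answer: exp(-4*x)/4.


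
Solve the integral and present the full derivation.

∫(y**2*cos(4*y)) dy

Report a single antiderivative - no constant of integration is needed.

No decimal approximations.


Step 1. Integrate ∫(y**2*cos(4*y)) dy by parts with u = y**2, dv = (cos(4*y)) dy, so v = sin(4*y)/4: now y**2*sin(4*y)/4 + ∫(-y*sin(4*y)/2) dy.
Step 2. Integrate ∫(-y*sin(4*y)/2) dy by parts with u = y, dv = (-sin(4*y)/2) dy, so v = cos(4*y)/8: now y**2*sin(4*y)/4 + y*cos(4*y)/8 + ∫(-cos(4*y)/8) dy.
Step 3. Evaluate the standard form: now y**2*sin(4*y)/4 + y*cos(4*y)/8 - sin(4*y)/32.
Answer: y**2*sin(4*y)/4 + y*cos(4*y)/8 - sin(4*y)/32.


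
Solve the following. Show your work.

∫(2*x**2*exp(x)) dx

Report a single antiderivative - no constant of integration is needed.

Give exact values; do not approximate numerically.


Step 1. Integrate ∫(2*x**2*exp(x)) dx by parts with u = x**2, dv = (2*exp(x)) dx, so v = 2*exp(x): now 2*x**2*exp(x) + ∫(-4*x*exp(x)) dx.
Step 2. Integrate ∫(-4*x*exp(x)) dx by parts with u = x, dv = (-4*exp(x)) dx, so v = -4*exp(x): now 2*x**2*exp(x) - 4*x*exp(x) + ∫(4*exp(x)) dx.
Step 3. Evaluate the standard form: now 2*x**2*exp(x) - 4*x*exp(x) + 4*exp(x).
Answer: 2*x**2*exp(x) - 4*x*exp(x) + 4*exp(x).


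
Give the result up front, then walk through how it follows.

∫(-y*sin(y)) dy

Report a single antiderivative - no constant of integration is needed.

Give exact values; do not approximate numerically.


The answer is y*cos(y) - sin(y).
Step 1. Integrate ∫(-y*sin(y)) dy by parts with u = y, dv = (-sin(y)) dy, so v = cos(y): now y*cos(y) + ∫(-cos(y)) dy.
Step 2. Evaluate the standard form: now y*cos(y) - sin(y).
Answer: y*cos(y) - sin(y).


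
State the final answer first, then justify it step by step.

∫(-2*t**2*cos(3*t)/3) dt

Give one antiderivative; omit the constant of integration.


The answer is -2*t**2*sin(3*t)/9 - 4*t*cos(3*t)/27 + 4*sin(3*t)/81.
Step 1. Integrate ∫(-2*t**2*cos(3*t)/3) dt by parts with u = t**2, dv = (-2*cos(3*t)/3) dt, so v = -2*sin(3*t)/9: now -2*t**2*sin(3*t)/9 + ∫(4*t*sin(3*t)/9) dt.
Step 2. Integrate ∫(4*t*sin(3*t)/9) dt by parts with u = t, dv = (4*sin(3*t)/9) dt, so v = -4*cos(3*t)/27: now -2*t**2*sin(3*t)/9 - 4*t*cos(3*t)/27 + ∫(4*cos(3*t)/27) dt.
Step 3. Evaluate the standard form: now -2*t**2*sin(3*t)/9 - 4*t*cos(3*t)/27 + 4*sin(3*t)/81.
Answer: -2*t**2*sin(3*t)/9 - 4*t*cos(3*t)/27 + 4*sin(3*t)/81.


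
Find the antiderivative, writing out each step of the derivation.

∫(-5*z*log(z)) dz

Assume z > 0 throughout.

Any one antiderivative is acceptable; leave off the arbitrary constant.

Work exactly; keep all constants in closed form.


Step 1. Integrate ∫(-5*z*log(z)) dz by parts with u = log(z), dv = (-5*z) dz, so v = -5*z**2/2 [assuming z > 0]: now -5*z**2*log(z)/2 + ∫(5*z/2) dz.
Step 2. Evaluate the standard form: now -5*z**2*log(z)/2 + 5*z**2/4.
Answer: -5*z**2*log(z)/2 + 5*z**2/4.


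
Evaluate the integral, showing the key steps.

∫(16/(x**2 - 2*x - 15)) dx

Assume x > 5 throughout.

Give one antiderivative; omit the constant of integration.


Step 1. Decompose ∫(16/(x**2 - 2*x - 15)) dx by partial fractions, 16/(x**2 - 2*x - 15) = -2/(x + 3) + 2/(x - 5): now ∫(2/(x - 5)) dx + ∫(-2/(x + 3)) dx.
Step 2. Evaluate the standard form [assuming x > 5]: now 2*log(x - 5) + ∫(-2/(x + 3)) dx.
Step 3. Evaluate the standard form [assuming x > -3]: now 2*log(x - 5) - 2*log(x + 3).
Answer: 2*log(x - 5) - 2*log(x + 3).


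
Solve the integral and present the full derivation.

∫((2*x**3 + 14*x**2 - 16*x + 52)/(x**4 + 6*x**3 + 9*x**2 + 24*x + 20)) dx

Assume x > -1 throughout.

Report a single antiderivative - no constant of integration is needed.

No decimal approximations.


Step 1. Decompose ∫((2*x**3 + 14*x**2 - 16*x + 52)/(x**4 + 6*x**3 + 9*x**2 + 24*x + 20)) dx by partial fractions, (2*x**3 + 14*x**2 - 16*x + 52)/(x**4 + 6*x**3 + 9*x**2 + 24*x + 20) = -4/(x**2 + 4) - 2/(x + 5) + 4/(x + 1): now ∫(4/(x + 1)) dx + ∫(-2/(x + 5)) dx + ∫(-4/(x**2 + 4)) dx.
Step 2. Evaluate the standard form [assuming x > -1]: now 4*log(x + 1) + ∫(-2/(x + 5)) dx + ∫(-4/(x**2 + 4)) dx.
Step 3. Evaluate the standard form [assuming x > -5]: now 4*log(x + 1) - 2*log(x + 5) + ∫(-4/(x**2 + 4)) dx.
Step 4. Evaluate the standard form: now 4*log(x + 1) - 2*log(x + 5) - 2*atan(x/2).
Answer: 4*log(x + 1) - 2*log(x + 5) - 2*atan(x/2).


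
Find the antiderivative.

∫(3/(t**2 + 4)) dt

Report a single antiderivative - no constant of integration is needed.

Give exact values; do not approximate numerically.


Answer: 3*atan(t/2)/2.


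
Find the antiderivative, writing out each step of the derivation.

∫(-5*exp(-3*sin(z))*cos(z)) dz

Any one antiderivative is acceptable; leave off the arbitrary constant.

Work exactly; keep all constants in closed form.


Step 1. Substitute u = sin(z), turning ∫(-5*exp(-3*sin(z))*cos(z)) dz into ∫(-5*exp(-3*u)) du: now ∫(-5*exp(-3*u)) du.
Step 2. Evaluate the standard form: now 5*exp(-3*u)/3.
Step 3. Substitute back u = sin(z): now 5*exp(-3*sin(z))/3.
Answer: 5*exp(-3*sin(z))/3.


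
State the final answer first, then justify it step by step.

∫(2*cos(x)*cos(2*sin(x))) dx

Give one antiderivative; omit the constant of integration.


The answer is sin(2*sin(x)).
Step 1. Substitute u = sin(x), turning ∫(2*cos(x)*cos(2*sin(x))) dx into ∫(2*cos(2*u)) du: now ∫(2*cos(2*u)) du.
Step 2. Evaluate the standard form: now sin(2*u).
Step 3. Substitute back u = sin(x): now sin(2*sin(x)).
Answer: sin(2*sin(x)).


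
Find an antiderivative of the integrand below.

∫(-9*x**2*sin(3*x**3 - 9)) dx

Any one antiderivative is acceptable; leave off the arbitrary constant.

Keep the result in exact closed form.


Answer: cos(3*x**3 - 9).


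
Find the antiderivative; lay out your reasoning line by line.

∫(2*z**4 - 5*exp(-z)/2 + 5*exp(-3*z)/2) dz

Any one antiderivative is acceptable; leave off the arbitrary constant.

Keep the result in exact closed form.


Step 1. Rewrite: now ∫(2*z**4) dz + ∫(5*exp(-3*z)/2) dz + ∫(-5*exp(-z)/2) dz.
Step 2. Evaluate the standard form: now 2*z**5/5 + ∫(5*exp(-3*z)/2) dz + ∫(-5*exp(-z)/2) dz.
Step 3. Evaluate the standard form: now 2*z**5/5 + ∫(5*exp(-3*z)/2) dz + 5*exp(-z)/2.
Step 4. Evaluate the standard form: now 2*z**5/5 + 5*exp(-z)/2 - 5*exp(-3*z)/6.
Answer: 2*z**5/5 + 5*exp(-z)/2 - 5*exp(-3*z)/6.


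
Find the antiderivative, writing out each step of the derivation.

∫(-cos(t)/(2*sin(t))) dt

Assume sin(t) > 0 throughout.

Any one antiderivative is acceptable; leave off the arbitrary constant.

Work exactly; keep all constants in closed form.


Step 1. Substitute u = sin(t), turning ∫(-cos(t)/(2*sin(t))) dt into ∫(-1/(2*u)) du: now ∫(-1/(2*u)) du.
Step 2. Evaluate the standard form [assuming u > 0]: now -log(u)/2.
Step 3. Substitute back u = sin(t): now -log(sin(t))/2.
Answer: -log(sin(t))/2.


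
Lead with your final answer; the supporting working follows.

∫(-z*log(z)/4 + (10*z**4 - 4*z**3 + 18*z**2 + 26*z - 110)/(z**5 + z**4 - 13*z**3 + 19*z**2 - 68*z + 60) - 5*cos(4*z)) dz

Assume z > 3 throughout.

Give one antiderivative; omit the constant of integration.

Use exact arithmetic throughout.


The answer is -z**2*log(z)/8 + z**2/16 + 4*log(z - 3) + log(z - 1) + 5*log(z + 5) - 5*sin(4*z)/4 - atan(z/2).
Step 1. Rewrite: now ∫(-z*log(z)/4) dz + ∫((10*z**4 - 4*z**3 + 18*z**2 + 26*z - 110)/(z**5 + z**4 - 13*z**3 + 19*z**2 - 68*z + 60)) dz + ∫(-5*cos(4*z)) dz.
Step 2. Evaluate the standard form: now -5*sin(4*z)/4 + ∫(-z*log(z)/4) dz + ∫((10*z**4 - 4*z**3 + 18*z**2 + 26*z - 110)/(z**5 + z**4 - 13*z**3 + 19*z**2 - 68*z + 60)) dz.
Step 3. Decompose ∫((10*z**4 - 4*z**3 + 18*z**2 + 26*z - 110)/(z**5 + z**4 - 13*z**3 + 19*z**2 - 68*z + 60)) dz by partial fractions, (10*z**4 - 4*z**3 + 18*z**2 + 26*z - 110)/(z**5 + z**4 - 13*z**3 + 19*z**2 - 68*z + 60) = -2/(z**2 + 4) + 5/(z + 5) + 1/(z - 1) + 4/(z - 3): now -5*sin(4*z)/4 + ∫(-z*log(z)/4) dz + ∫(4/(z - 3)) dz + ∫(1/(z - 1)) dz + ∫(5/(z + 5)) dz + ∫(-2/(z**2 + 4)) dz.
Step 4. Evaluate the standard form [assuming z > 3]: now 4*log(z - 3) - 5*sin(4*z)/4 + ∫(-z*log(z)/4) dz + ∫(1/(z - 1)) dz + ∫(5/(z + 5)) dz + ∫(-2/(z**2 + 4)) dz.
Step 5. Evaluate the standard form [assuming z > -5]: now 4*log(z - 3) + 5*log(z + 5) - 5*sin(4*z)/4 + ∫(-z*log(z)/4) dz + ∫(1/(z - 1)) dz + ∫(-2/(z**2 + 4)) dz.
Step 6. Evaluate the standard form [assuming z > 1]: now 4*log(z - 3) + log(z - 1) + 5*log(z + 5) - 5*sin(4*z)/4 + ∫(-z*log(z)/4) dz + ∫(-2/(z**2 + 4)) dz.
Step 7. Evaluate the standard form: now 4*log(z - 3) + log(z - 1) + 5*log(z + 5) - 5*sin(4*z)/4 - atan(z/2) + ∫(-z*log(z)/4) dz.
Step 8. Integrate ∫(-z*log(z)/4) dz by parts with u = log(z), dv = (-z/4) dz, so v = -z**2/8 [assuming z > 0]: now -z**2*log(z)/8 + 4*log(z - 3) + log(z - 1) + 5*log(z + 5) - 5*sin(4*z)/4 - atan(z/2) + ∫(z/8) dz.
Step 9. Evaluate the standard form: now -z**2*log(z)/8 + z**2/16 + 4*log(z - 3) + log(z - 1) + 5*log(z + 5) - 5*sin(4*z)/4 - atan(z/2).
Answer: -z**2*log(z)/8 + z**2/16 + 4*log(z - 3) + log(z - 1) + 5*log(z + 5) - 5*sin(4*z)/4 - atan(z/2).


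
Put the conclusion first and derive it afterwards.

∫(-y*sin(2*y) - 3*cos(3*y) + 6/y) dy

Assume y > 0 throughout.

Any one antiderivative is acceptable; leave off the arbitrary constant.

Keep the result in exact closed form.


The answer is y*cos(2*y)/2 + 6*log(y) - sin(2*y)/4 - sin(3*y).
Step 1. Rewrite: now ∫(6/y) dy + ∫(-y*sin(2*y)) dy + ∫(-3*cos(3*y)) dy.
Step 2. Integrate ∫(-y*sin(2*y)) dy by parts with u = y, dv = (-sin(2*y)) dy, so v = cos(2*y)/2: now y*cos(2*y)/2 + ∫(6/y) dy + ∫(-cos(2*y)/2) dy + ∫(-3*cos(3*y)) dy.
Step 3. Evaluate the standard form: now y*cos(2*y)/2 - sin(2*y)/4 + ∫(6/y) dy + ∫(-3*cos(3*y)) dy.
Step 4. Evaluate the standard form [assuming y > 0]: now y*cos(2*y)/2 + 6*log(y) - sin(2*y)/4 + ∫(-3*cos(3*y)) dy.
Step 5. Evaluate the standard form: now y*cos(2*y)/2 + 6*log(y) - sin(2*y)/4 - sin(3*y).
Answer: y*cos(2*y)/2 + 6*log(y) - sin(2*y)/4 - sin(3*y).


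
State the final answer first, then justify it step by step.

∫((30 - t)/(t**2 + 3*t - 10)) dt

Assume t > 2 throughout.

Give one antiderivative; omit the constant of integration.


The answer is 4*log(t - 2) - 5*log(t + 5).
Step 1. Decompose ∫((30 - t)/(t**2 + 3*t - 10)) dt by partial fractions, (30 - t)/(t**2 + 3*t - 10) = -5/(t + 5) + 4/(t - 2): now ∫(4/(t - 2)) dt + ∫(-5/(t + 5)) dt.
Step 2. Evaluate the standard form [assuming t > -5]: now -5*log(t + 5) + ∫(4/(t - 2)) dt.
Step 3. Evaluate the standard form [assuming t > 2]: now 4*log(t - 2) - 5*log(t + 5).
Answer: 4*log(t - 2) - 5*log(t + 5).


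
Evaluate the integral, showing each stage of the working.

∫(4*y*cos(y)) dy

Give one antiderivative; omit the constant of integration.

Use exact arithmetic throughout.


Step 1. Integrate ∫(4*y*cos(y)) dy by parts with u = y, dv = (4*cos(y)) dy, so v = 4*sin(y): now 4*y*sin(y) + ∫(-4*sin(y)) dy.
Step 2. Evaluate the standard form: now 4*y*sin(y) + 4*cos(y).
Answer: 4*y*sin(y) + 4*cos(y).


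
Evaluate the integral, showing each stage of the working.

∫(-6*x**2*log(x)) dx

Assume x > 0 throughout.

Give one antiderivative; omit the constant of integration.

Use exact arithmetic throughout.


Step 1. Integrate ∫(-6*x**2*log(x)) dx by parts with u = log(x), dv = (-6*x**2) dx, so v = -2*x**3 [assuming x > 0]: now -2*x**3*log(x) + ∫(2*x**2) dx.
Step 2. Evaluate the standard form: now -2*x**3*log(x) + 2*x**3/3.
Answer: -2*x**3*log(x) + 2*x**3/3.


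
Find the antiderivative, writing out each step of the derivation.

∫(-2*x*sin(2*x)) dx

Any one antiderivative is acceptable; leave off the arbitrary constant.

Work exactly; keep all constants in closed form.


Step 1. Integrate ∫(-2*x*sin(2*x)) dx by parts with u = x, dv = (-2*sin(2*x)) dx, so v = cos(2*x): now x*cos(2*x) + ∫(-cos(2*x)) dx.
Step 2. Evaluate the standard form: now x*cos(2*x) - sin(2*x)/2.
Answer: x*cos(2*x) - sin(2*x)/2.


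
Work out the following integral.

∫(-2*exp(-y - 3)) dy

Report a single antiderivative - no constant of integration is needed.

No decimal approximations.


Answer: 2*exp(-y - 3).


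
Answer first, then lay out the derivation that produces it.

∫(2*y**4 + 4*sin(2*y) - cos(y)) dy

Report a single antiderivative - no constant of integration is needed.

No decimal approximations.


The answer is 2*y**5/5 - sin(y) - 2*cos(2*y).
Step 1. Rewrite: now ∫(2*y**4) dy + ∫(4*sin(2*y)) dy + ∫(-cos(y)) dy.
Step 2. Evaluate the standard form: now -sin(y) + ∫(2*y**4) dy + ∫(4*sin(2*y)) dy.
Step 3. Evaluate the standard form: now 2*y**5/5 - sin(y) + ∫(4*sin(2*y)) dy.
Step 4. Evaluate the standard form: now 2*y**5/5 - sin(y) - 2*cos(2*y).
Answer: 2*y**5/5 - sin(y) - 2*cos(2*y).


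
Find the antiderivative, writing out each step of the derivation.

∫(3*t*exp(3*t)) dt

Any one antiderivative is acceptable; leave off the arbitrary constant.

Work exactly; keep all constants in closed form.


Step 1. Integrate ∫(3*t*exp(3*t)) dt by parts with u = t, dv = (3*exp(3*t)) dt, so v = exp(3*t): now t*exp(3*t) + ∫(-exp(3*t)) dt.
Step 2. Evaluate the standard form: now t*exp(3*t) - exp(3*t)/3.
Answer: t*exp(3*t) - exp(3*t)/3.


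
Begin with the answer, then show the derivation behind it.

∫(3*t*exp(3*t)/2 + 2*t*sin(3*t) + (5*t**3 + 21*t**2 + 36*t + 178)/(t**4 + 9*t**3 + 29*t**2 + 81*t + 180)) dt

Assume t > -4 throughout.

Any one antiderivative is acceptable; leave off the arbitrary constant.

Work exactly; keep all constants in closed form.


The answer is t*exp(3*t)/2 - 2*t*cos(3*t)/3 - exp(3*t)/6 + 2*log(t + 4) + 3*log(t + 5) + 2*sin(3*t)/9 - atan(t/3)/3.
Step 1. Rewrite: now ∫(3*t*exp(3*t)/2) dt + ∫(2*t*sin(3*t)) dt + ∫((5*t**3 + 21*t**2 + 36*t + 178)/(t**4 + 9*t**3 + 29*t**2 + 81*t + 180)) dt.
Step 2. Integrate ∫(3*t*exp(3*t)/2) dt by parts with u = t, dv = (3*exp(3*t)/2) dt, so v = exp(3*t)/2: now t*exp(3*t)/2 + ∫(2*t*sin(3*t)) dt + ∫((5*t**3 + 21*t**2 + 36*t + 178)/(t**4 + 9*t**3 + 29*t**2 + 81*t + 180)) dt + ∫(-exp(3*t)/2) dt.
Step 3. Evaluate the standard form: now t*exp(3*t)/2 - exp(3*t)/6 + ∫(2*t*sin(3*t)) dt + ∫((5*t**3 + 21*t**2 + 36*t + 178)/(t**4 + 9*t**3 + 29*t**2 + 81*t + 180)) dt.
Step 4. Integrate ∫(2*t*sin(3*t)) dt by parts with u = t, dv = (2*sin(3*t)) dt, so v = -2*cos(3*t)/3: now t*exp(3*t)/2 - 2*t*cos(3*t)/3 - exp(3*t)/6 + ∫((5*t**3 + 21*t**2 + 36*t + 178)/(t**4 + 9*t**3 + 29*t**2 + 81*t + 180)) dt + ∫(2*cos(3*t)/3) dt.
Step 5. Evaluate the standard form: now t*exp(3*t)/2 - 2*t*cos(3*t)/3 - exp(3*t)/6 + 2*sin(3*t)/9 + ∫((5*t**3 + 21*t**2 + 36*t + 178)/(t**4 + 9*t**3 + 29*t**2 + 81*t + 180)) dt.
Step 6. Decompose ∫((5*t**3 + 21*t**2 + 36*t + 178)/(t**4 + 9*t**3 + 29*t**2 + 81*t + 180)) dt by partial fractions, (5*t**3 + 21*t**2 + 36*t + 178)/(t**4 + 9*t**3 + 29*t**2 + 81*t + 180) = -1/(t**2 + 9) + 3/(t + 5) + 2/(t + 4): now t*exp(3*t)/2 - 2*t*cos(3*t)/3 - exp(3*t)/6 + 2*sin(3*t)/9 + ∫(2/(t + 4)) dt + ∫(3/(t + 5)) dt + ∫(-1/(t**2 + 9)) dt.
Step 7. Evaluate the standard form [assuming t > -4]: now t*exp(3*t)/2 - 2*t*cos(3*t)/3 - exp(3*t)/6 + 2*log(t + 4) + 2*sin(3*t)/9 + ∫(3/(t + 5)) dt + ∫(-1/(t**2 + 9)) dt.
Step 8. Evaluate the standard form [assuming t > -5]: now t*exp(3*t)/2 - 2*t*cos(3*t)/3 - exp(3*t)/6 + 2*log(t + 4) + 3*log(t + 5) + 2*sin(3*t)/9 + ∫(-1/(t**2 + 9)) dt.
Step 9. Evaluate the standard form: now t*exp(3*t)/2 - 2*t*cos(3*t)/3 - exp(3*t)/6 + 2*log(t + 4) + 3*log(t + 5) + 2*sin(3*t)/9 - atan(t/3)/3.
Answer: t*exp(3*t)/2 - 2*t*cos(3*t)/3 - exp(3*t)/6 + 2*log(t + 4) + 3*log(t + 5) + 2*sin(3*t)/9 - atan(t/3)/3.


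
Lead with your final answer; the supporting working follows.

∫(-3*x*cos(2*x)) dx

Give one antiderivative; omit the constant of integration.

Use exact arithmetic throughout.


The answer is -3*x*sin(2*x)/2 - 3*cos(2*x)/4.
Step 1. Integrate ∫(-3*x*cos(2*x)) dx by parts with u = x, dv = (-3*cos(2*x)) dx, so v = -3*sin(2*x)/2: now -3*x*sin(2*x)/2 + ∫(3*sin(2*x)/2) dx.
Step 2. Evaluate the standard form: now -3*x*sin(2*x)/2 - 3*cos(2*x)/4.
Answer: -3*x*sin(2*x)/2 - 3*cos(2*x)/4.


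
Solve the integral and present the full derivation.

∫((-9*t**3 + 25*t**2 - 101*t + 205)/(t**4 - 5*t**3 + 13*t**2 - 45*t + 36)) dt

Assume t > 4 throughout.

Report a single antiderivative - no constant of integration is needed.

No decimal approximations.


Step 1. Decompose ∫((-9*t**3 + 25*t**2 - 101*t + 205)/(t**4 - 5*t**3 + 13*t**2 - 45*t + 36)) dt by partial fractions, (-9*t**3 + 25*t**2 - 101*t + 205)/(t**4 - 5*t**3 + 13*t**2 - 45*t + 36) = 4/(t**2 + 9) - 4/(t - 1) - 5/(t - 4): now ∫(-5/(t - 4)) dt + ∫(-4/(t - 1)) dt + ∫(4/(t**2 + 9)) dt.
Step 2. Evaluate the standard form [assuming t > 4]: now -5*log(t - 4) + ∫(-4/(t - 1)) dt + ∫(4/(t**2 + 9)) dt.
Step 3. Evaluate the standard form [assuming t > 1]: now -5*log(t - 4) - 4*log(t - 1) + ∫(4/(t**2 + 9)) dt.
Step 4. Evaluate the standard form: now -5*log(t - 4) - 4*log(t - 1) + 4*atan(t/3)/3.
Answer: -5*log(t - 4) - 4*log(t - 1) + 4*atan(t/3)/3.


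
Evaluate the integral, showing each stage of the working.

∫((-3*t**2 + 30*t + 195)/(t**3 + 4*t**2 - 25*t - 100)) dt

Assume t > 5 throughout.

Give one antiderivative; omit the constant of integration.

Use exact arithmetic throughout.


Step 1. Decompose ∫((-3*t**2 + 30*t + 195)/(t**3 + 4*t**2 - 25*t - 100)) dt by partial fractions, (-3*t**2 + 30*t + 195)/(t**3 + 4*t**2 - 25*t - 100) = -3/(t + 5) - 3/(t + 4) + 3/(t - 5): now ∫(3/(t - 5)) dt + ∫(-3/(t + 4)) dt + ∫(-3/(t + 5)) dt.
Step 2. Evaluate the standard form [assuming t > -4]: now -3*log(t + 4) + ∫(3/(t - 5)) dt + ∫(-3/(t + 5)) dt.
Step 3. Evaluate the standard form [assuming t > 5]: now 3*log(t - 5) - 3*log(t + 4) + ∫(-3/(t + 5)) dt.
Step 4. Evaluate the standard form [assuming t > -5]: now 3*log(t - 5) - 3*log(t + 4) - 3*log(t + 5).
Answer: 3*log(t - 5) - 3*log(t + 4) - 3*log(t + 5).


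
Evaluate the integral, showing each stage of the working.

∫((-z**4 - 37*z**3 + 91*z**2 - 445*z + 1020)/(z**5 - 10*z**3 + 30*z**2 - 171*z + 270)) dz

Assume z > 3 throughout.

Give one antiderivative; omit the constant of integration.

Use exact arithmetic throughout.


Step 1. Decompose ∫((-z**4 - 37*z**3 + 91*z**2 - 445*z + 1020)/(z**5 - 10*z**3 + 30*z**2 - 171*z + 270)) dz by partial fractions, (-z**4 - 37*z**3 + 91*z**2 - 445*z + 1020)/(z**5 - 10*z**3 + 30*z**2 - 171*z + 270) = 4/(z**2 + 9) + 5/(z + 5) - 2/(z - 2) - 4/(z - 3): now ∫(-4/(z - 3)) dz + ∫(-2/(z - 2)) dz + ∫(5/(z + 5)) dz + ∫(4/(z**2 + 9)) dz.
Step 2. Evaluate the standard form [assuming z > 2]: now -2*log(z - 2) + ∫(-4/(z - 3)) dz + ∫(5/(z + 5)) dz + ∫(4/(z**2 + 9)) dz.
Step 3. Evaluate the standard form [assuming z > -5]: now -2*log(z - 2) + 5*log(z + 5) + ∫(-4/(z - 3)) dz + ∫(4/(z**2 + 9)) dz.
Step 4. Evaluate the standard form [assuming z > 3]: now -4*log(z - 3) - 2*log(z - 2) + 5*log(z + 5) + ∫(4/(z**2 + 9)) dz.
Step 5. Evaluate the standard form: now -4*log(z - 3) - 2*log(z - 2) + 5*log(z + 5) + 4*atan(z/3)/3.
Answer: -4*log(z - 3) - 2*log(z - 2) + 5*log(z + 5) + 4*atan(z/3)/3.


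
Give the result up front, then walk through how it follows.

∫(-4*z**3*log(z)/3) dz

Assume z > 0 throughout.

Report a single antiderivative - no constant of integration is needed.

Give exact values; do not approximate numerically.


The answer is -z**4*log(z)/3 + z**4/12.
Step 1. Integrate ∫(-4*z**3*log(z)/3) dz by parts with u = log(z), dv = (-4*z**3/3) dz, so v = -z**4/3 [assuming z > 0]: now -z**4*log(z)/3 + ∫(z**3/3) dz.
Step 2. Evaluate the standard form: now -z**4*log(z)/3 + z**4/12.
Answer: -z**4*log(z)/3 + z**4/12.


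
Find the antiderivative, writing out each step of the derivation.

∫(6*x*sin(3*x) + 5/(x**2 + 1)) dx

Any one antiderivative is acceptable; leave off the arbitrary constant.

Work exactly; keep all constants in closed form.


Step 1. Rewrite: now ∫(6*x*sin(3*x)) dx + ∫(5/(x**2 + 1)) dx.
Step 2. Integrate ∫(6*x*sin(3*x)) dx by parts with u = x, dv = (6*sin(3*x)) dx, so v = -2*cos(3*x): now -2*x*cos(3*x) + ∫(5/(x**2 + 1)) dx + ∫(2*cos(3*x)) dx.
Step 3. Evaluate the standard form: now -2*x*cos(3*x) + 2*sin(3*x)/3 + ∫(5/(x**2 + 1)) dx.
Step 4. Evaluate the standard form: now -2*x*cos(3*x) + 2*sin(3*x)/3 + 5*atan(x).
Answer: -2*x*cos(3*x) + 2*sin(3*x)/3 + 5*atan(x).


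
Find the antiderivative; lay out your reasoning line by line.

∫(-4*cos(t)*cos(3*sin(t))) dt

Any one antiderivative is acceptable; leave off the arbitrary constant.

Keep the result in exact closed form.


Step 1. Substitute u = sin(t), turning ∫(-4*cos(t)*cos(3*sin(t))) dt into ∫(-4*cos(3*u)) du: now ∫(-4*cos(3*u)) du.
Step 2. Evaluate the standard form: now -4*sin(3*u)/3.
Step 3. Substitute back u = sin(t): now -4*sin(3*sin(t))/3.
Answer: -4*sin(3*sin(t))/3.


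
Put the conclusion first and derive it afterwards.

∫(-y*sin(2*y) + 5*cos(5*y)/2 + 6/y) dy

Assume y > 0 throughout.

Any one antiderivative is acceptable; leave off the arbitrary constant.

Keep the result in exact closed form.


The answer is y*cos(2*y)/2 + 6*log(y) - sin(2*y)/4 + sin(5*y)/2.
Step 1. Rewrite: now ∫(6/y) dy + ∫(-y*sin(2*y)) dy + ∫(5*cos(5*y)/2) dy.
Step 2. Evaluate the standard form [assuming y > 0]: now 6*log(y) + ∫(-y*sin(2*y)) dy + ∫(5*cos(5*y)/2) dy.
Step 3. Integrate ∫(-y*sin(2*y)) dy by parts with u = y, dv = (-sin(2*y)) dy, so v = cos(2*y)/2: now y*cos(2*y)/2 + 6*log(y) + ∫(-cos(2*y)/2) dy + ∫(5*cos(5*y)/2) dy.
Step 4. Evaluate the standard form: now y*cos(2*y)/2 + 6*log(y) - sin(2*y)/4 + ∫(5*cos(5*y)/2) dy.
Step 5. Evaluate the standard form: now y*cos(2*y)/2 + 6*log(y) - sin(2*y)/4 + sin(5*y)/2.
Answer: y*cos(2*y)/2 + 6*log(y) - sin(2*y)/4 + sin(5*y)/2.


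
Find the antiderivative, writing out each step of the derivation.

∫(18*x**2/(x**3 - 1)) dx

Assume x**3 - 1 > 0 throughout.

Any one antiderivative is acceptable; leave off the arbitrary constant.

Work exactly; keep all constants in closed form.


Step 1. Substitute u = x**3 - 1, turning ∫(18*x**2/(x**3 - 1)) dx into ∫(6/u) du: now ∫(6/u) du.
Step 2. Evaluate the standard form [assuming u > 0]: now 6*log(u).
Step 3. Substitute back u = x**3 - 1: now 6*log(x**3 - 1).
Answer: 6*log(x**3 - 1).


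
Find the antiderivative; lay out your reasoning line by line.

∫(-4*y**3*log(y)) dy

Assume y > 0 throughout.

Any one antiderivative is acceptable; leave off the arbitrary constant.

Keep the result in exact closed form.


Step 1. Integrate ∫(-4*y**3*log(y)) dy by parts with u = log(y), dv = (-4*y**3) dy, so v = -y**4 [assuming y > 0]: now -y**4*log(y) + ∫(y**3) dy.
Step 2. Evaluate the standard form: now -y**4*log(y) + y**4/4.
Answer: -y**4*log(y) + y**4/4.


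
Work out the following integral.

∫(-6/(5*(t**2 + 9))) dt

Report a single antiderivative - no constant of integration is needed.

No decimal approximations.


Answer: -2*atan(t/3)/5.


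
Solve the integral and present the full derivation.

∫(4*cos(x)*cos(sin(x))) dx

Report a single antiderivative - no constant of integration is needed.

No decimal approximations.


Step 1. Substitute u = sin(x), turning ∫(4*cos(x)*cos(sin(x))) dx into ∫(4*cos(u)) du: now ∫(4*cos(u)) du.
Step 2. Evaluate the standard form: now 4*sin(u).
Step 3. Substitute back u = sin(x): now 4*sin(sin(x)).
Answer: 4*sin(sin(x)).


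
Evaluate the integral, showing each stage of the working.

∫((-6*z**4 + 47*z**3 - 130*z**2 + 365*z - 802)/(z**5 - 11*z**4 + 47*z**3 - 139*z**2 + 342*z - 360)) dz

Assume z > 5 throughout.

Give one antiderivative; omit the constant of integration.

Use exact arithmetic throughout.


Step 1. Decompose ∫((-6*z**4 + 47*z**3 - 130*z**2 + 365*z - 802)/(z**5 - 11*z**4 + 47*z**3 - 139*z**2 + 342*z - 360)) dz by partial fractions, (-6*z**4 + 47*z**3 - 130*z**2 + 365*z - 802)/(z**5 - 11*z**4 + 47*z**3 - 139*z**2 + 342*z - 360) = -2/(z**2 + 9) - 4/(z - 2) - 1/(z - 4) - 1/(z - 5): now ∫(-1/(z - 5)) dz + ∫(-1/(z - 4)) dz + ∫(-4/(z - 2)) dz + ∫(-2/(z**2 + 9)) dz.
Step 2. Evaluate the standard form [assuming z > 5]: now -log(z - 5) + ∫(-1/(z - 4)) dz + ∫(-4/(z - 2)) dz + ∫(-2/(z**2 + 9)) dz.
Step 3. Evaluate the standard form [assuming z > 2]: now -log(z - 5) - 4*log(z - 2) + ∫(-1/(z - 4)) dz + ∫(-2/(z**2 + 9)) dz.
Step 4. Evaluate the standard form [assuming z > 4]: now -log(z - 5) - log(z - 4) - 4*log(z - 2) + ∫(-2/(z**2 + 9)) dz.
Step 5. Evaluate the standard form: now -log(z - 5) - log(z - 4) - 4*log(z - 2) - 2*atan(z/3)/3.
Answer: -log(z - 5) - log(z - 4) - 4*log(z - 2) - 2*atan(z/3)/3.


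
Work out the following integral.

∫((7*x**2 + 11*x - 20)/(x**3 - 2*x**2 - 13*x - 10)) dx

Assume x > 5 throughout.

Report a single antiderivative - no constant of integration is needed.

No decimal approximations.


Answer: 5*log(x - 5) + 4*log(x + 1) - 2*log(x + 2).


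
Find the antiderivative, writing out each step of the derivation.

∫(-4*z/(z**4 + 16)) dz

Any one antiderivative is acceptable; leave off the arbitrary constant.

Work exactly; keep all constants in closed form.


Step 1. Substitute u = z**2, turning ∫(-4*z/(z**4 + 16)) dz into ∫(-2/(u**2 + 16)) du: now ∫(-2/(u**2 + 16)) du.
Step 2. Evaluate the standard form: now -atan(u/4)/2.
Step 3. Substitute back u = z**2: now -atan(z**2/4)/2.
Answer: -atan(z**2/4)/2.


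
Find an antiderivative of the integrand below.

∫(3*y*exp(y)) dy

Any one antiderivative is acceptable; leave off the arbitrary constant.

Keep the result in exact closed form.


Answer: 3*y*exp(y) - 3*exp(y).


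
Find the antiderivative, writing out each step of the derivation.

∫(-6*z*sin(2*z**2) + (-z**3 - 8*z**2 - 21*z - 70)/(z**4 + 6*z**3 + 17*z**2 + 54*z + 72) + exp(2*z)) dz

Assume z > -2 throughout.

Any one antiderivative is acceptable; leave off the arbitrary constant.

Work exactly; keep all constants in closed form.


Step 1. Rewrite: now ∫(-6*z*sin(2*z**2)) dz + ∫((-z**3 - 8*z**2 - 21*z - 70)/(z**4 + 6*z**3 + 17*z**2 + 54*z + 72)) dz + ∫(exp(2*z)) dz.
Step 2. Evaluate the standard form: now exp(2*z)/2 + ∫(-6*z*sin(2*z**2)) dz + ∫((-z**3 - 8*z**2 - 21*z - 70)/(z**4 + 6*z**3 + 17*z**2 + 54*z + 72)) dz.
Step 3. Decompose ∫((-z**3 - 8*z**2 - 21*z - 70)/(z**4 + 6*z**3 + 17*z**2 + 54*z + 72)) dz by partial fractions, (-z**3 - 8*z**2 - 21*z - 70)/(z**4 + 6*z**3 + 17*z**2 + 54*z + 72) = -2/(z**2 + 9) + 1/(z + 4) - 2/(z + 2): now exp(2*z)/2 + ∫(-6*z*sin(2*z**2)) dz + ∫(-2/(z + 2)) dz + ∫(1/(z + 4)) dz + ∫(-2/(z**2 + 9)) dz.
Step 4. Evaluate the standard form [assuming z > -4]: now exp(2*z)/2 + log(z + 4) + ∫(-6*z*sin(2*z**2)) dz + ∫(-2/(z + 2)) dz + ∫(-2/(z**2 + 9)) dz.
Step 5. Evaluate the standard form [assuming z > -2]: now exp(2*z)/2 - 2*log(z + 2) + log(z + 4) + ∫(-6*z*sin(2*z**2)) dz + ∫(-2/(z**2 + 9)) dz.
Step 6. Evaluate the standard form: now exp(2*z)/2 - 2*log(z + 2) + log(z + 4) - 2*atan(z/3)/3 + ∫(-6*z*sin(2*z**2)) dz.
Step 7. Substitute u = z**2, turning ∫(-6*z*sin(2*z**2)) dz into ∫(-3*sin(2*u)) du: now exp(2*z)/2 - 2*log(z + 2) + log(z + 4) - 2*atan(z/3)/3 + ∫(-3*sin(2*u)) du.
Step 8. Evaluate the standard form: now exp(2*z)/2 - 2*log(z + 2) + log(z + 4) + 3*cos(2*u)/2 - 2*atan(z/3)/3.
Step 9. Substitute back u = z**2: now exp(2*z)/2 - 2*log(z + 2) + log(z + 4) + 3*cos(2*z**2)/2 - 2*atan(z/3)/3.
Answer: exp(2*z)/2 - 2*log(z + 2) + log(z + 4) + 3*cos(2*z**2)/2 - 2*atan(z/3)/3.


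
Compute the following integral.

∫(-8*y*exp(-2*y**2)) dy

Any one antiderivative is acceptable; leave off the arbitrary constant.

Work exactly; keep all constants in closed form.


Answer: 2*exp(-2*y**2).


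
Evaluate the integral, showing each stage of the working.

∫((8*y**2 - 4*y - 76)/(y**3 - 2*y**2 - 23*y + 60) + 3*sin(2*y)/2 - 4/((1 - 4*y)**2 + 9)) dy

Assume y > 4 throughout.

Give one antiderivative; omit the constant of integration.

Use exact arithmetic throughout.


Step 1. Rewrite: now ∫((8*y**2 - 4*y - 76)/(y**3 - 2*y**2 - 23*y + 60)) dy + ∫(-4/((1 - 4*y)**2 + 9)) dy + ∫(3*sin(2*y)/2) dy.
Step 2. Evaluate the standard form: now -3*cos(2*y)/4 + ∫((8*y**2 - 4*y - 76)/(y**3 - 2*y**2 - 23*y + 60)) dy + ∫(-4/((1 - 4*y)**2 + 9)) dy.
Step 3. Substitute u = 1 - 4*y, turning ∫(-4/((1 - 4*y)**2 + 9)) dy into ∫(1/(u**2 + 9)) du: now -3*cos(2*y)/4 + ∫((8*y**2 - 4*y - 76)/(y**3 - 2*y**2 - 23*y + 60)) dy + ∫(1/(u**2 + 9)) du.
Step 4. Evaluate the standard form: now -3*cos(2*y)/4 + atan(u/3)/3 + ∫((8*y**2 - 4*y - 76)/(y**3 - 2*y**2 - 23*y + 60)) dy.
Step 5. Substitute back u = 1 - 4*y: now -3*cos(2*y)/4 - atan(4*y/3 - 1/3)/3 + ∫((8*y**2 - 4*y - 76)/(y**3 - 2*y**2 - 23*y + 60)) dy.
Step 6. Decompose ∫((8*y**2 - 4*y - 76)/(y**3 - 2*y**2 - 23*y + 60)) dy by partial fractions, (8*y**2 - 4*y - 76)/(y**3 - 2*y**2 - 23*y + 60) = 2/(y + 5) + 2/(y - 3) + 4/(y - 4): now -3*cos(2*y)/4 - atan(4*y/3 - 1/3)/3 + ∫(4/(y - 4)) dy + ∫(2/(y - 3)) dy + ∫(2/(y + 5)) dy.
Step 7. Evaluate the standard form [assuming y > 3]: now 2*log(y - 3) - 3*cos(2*y)/4 - atan(4*y/3 - 1/3)/3 + ∫(4/(y - 4)) dy + ∫(2/(y + 5)) dy.
Step 8. Evaluate the standard form [assuming y > 4]: now 4*log(y - 4) + 2*log(y - 3) - 3*cos(2*y)/4 - atan(4*y/3 - 1/3)/3 + ∫(2/(y + 5)) dy.
Step 9. Evaluate the standard form [assuming y > -5]: now 4*log(y - 4) + 2*log(y - 3) + 2*log(y + 5) - 3*cos(2*y)/4 - atan(4*y/3 - 1/3)/3.
Answer: 4*log(y - 4) + 2*log(y - 3) + 2*log(y + 5) - 3*cos(2*y)/4 - atan(4*y/3 - 1/3)/3.
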